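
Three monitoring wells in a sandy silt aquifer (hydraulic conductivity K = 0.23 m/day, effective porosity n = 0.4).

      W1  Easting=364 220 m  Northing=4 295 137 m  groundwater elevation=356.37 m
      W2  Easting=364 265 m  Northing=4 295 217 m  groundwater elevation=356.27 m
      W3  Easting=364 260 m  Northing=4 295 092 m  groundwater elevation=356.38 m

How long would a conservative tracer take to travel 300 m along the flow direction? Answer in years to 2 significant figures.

1300 years

With h = a·x + b·y + c and W1 as origin, the differences give:
  45·a + 80·b = -0.10
  40·a + (-45)·b = +0.01
Eliminate b (×(-45) and ×80, subtract): -5225·a = 3.700 → a = ∂h/∂x = -0.0007081
Back-substitute: b = ∂h/∂y = -0.0008517.
|∇h| = √(-0.0007081² + -0.0008517²) = 0.001108
Seepage velocity v = K·i/n = 0.23 × 0.001108 / 0.4 = 0.0006371 m/day.
t = 300 / 0.0006371 = 4.709e+05 days = 1.29e+03 years.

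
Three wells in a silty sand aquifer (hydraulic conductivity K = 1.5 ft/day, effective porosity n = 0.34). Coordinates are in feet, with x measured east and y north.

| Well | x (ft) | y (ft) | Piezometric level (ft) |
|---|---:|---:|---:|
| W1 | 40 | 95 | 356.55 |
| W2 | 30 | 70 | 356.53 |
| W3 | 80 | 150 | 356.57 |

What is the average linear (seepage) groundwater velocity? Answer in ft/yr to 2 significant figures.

Taking W1 as reference: W2−W1 = (-10, -25, -0.02); W3−W1 = (40, 55, +0.02).
Determinant of the coordinate differences = (-10)·55 − 40·(-25) = 450.
∂h/∂x = [(-0.02)·55 − (+0.02)·(-25)] / 450 = -0.001333
∂h/∂y = [(-10)·(+0.02) − 40·(-0.02)] / 450 = +0.001333
|∇h| = √(-0.001333² + 0.001333²) = 0.001885
Seepage velocity v = K·i/n = 1.5 × 0.001885 / 0.34 = 0.008316 ft/day = 3.037 ft/yr.

3.0 ft/yr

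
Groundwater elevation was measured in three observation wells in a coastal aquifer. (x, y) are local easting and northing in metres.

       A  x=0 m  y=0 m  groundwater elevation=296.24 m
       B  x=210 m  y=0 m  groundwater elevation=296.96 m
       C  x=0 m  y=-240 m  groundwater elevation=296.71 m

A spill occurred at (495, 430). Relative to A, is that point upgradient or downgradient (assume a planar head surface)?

∂h/∂x = (296.96 − 296.24) / (210 − 0) = +0.003429
∂h/∂y = (296.71 − 296.24) / (-240 − 0) = -0.001958
Head at (495, 430) = 296.24 + (+0.003429)·(495) + (-0.001958)·(430) = 297.10 m.
That is higher than the 296.24 m at A, so the point is upgradient.

upgradient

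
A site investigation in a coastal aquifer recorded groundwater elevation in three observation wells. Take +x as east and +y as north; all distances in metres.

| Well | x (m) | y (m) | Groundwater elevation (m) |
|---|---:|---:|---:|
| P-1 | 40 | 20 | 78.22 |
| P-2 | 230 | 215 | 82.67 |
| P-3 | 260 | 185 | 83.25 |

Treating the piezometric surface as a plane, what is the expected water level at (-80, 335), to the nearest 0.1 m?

76.3 m

With h = a·x + b·y + c and P-1 as origin, the differences give:
  190·a + 195·b = +4.45
  220·a + 165·b = +5.03
Eliminate b (×165 and ×195, subtract): -11550·a = -246.600 → a = ∂h/∂x = +0.02135
Back-substitute: b = ∂h/∂y = +0.002017.
h(-80, 335) = 78.22 + (+0.02135)·(-120) + (+0.002017)·(315) = 78.22 -2.562 +0.635 = 76.293 m.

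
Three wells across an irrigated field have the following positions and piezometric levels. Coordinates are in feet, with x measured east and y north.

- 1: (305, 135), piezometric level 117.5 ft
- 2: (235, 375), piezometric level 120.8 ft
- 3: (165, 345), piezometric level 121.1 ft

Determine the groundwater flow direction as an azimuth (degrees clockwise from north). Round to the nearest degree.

141°

Differences from 1: to 2 (Δx, Δy, Δh) = (-70, 240, +3.3); to 3 = (-140, 210, +3.6).
Determinant of the coordinate differences = (-70)·210 − (-140)·240 = 18900.
∂h/∂x = [(+3.3)·210 − (+3.6)·240] / 18900 = -0.009048
∂h/∂y = [(-70)·(+3.6) − (-140)·(+3.3)] / 18900 = +0.01111
Flow direction (−∇h) has components (+0.009048 E, -0.01111 N).
Azimuth = atan2(E, N) = atan2(+0.009048, -0.01111) = 140.8° ≈ 141°.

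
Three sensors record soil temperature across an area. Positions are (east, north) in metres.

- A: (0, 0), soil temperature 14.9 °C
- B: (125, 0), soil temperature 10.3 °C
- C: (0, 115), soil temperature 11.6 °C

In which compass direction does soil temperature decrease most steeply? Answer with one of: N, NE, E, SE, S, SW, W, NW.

NE

∂T/∂x = (10.3 − 14.9) / (125 − 0) = -0.03680
∂T/∂y = (11.6 − 14.9) / (115 − 0) = -0.02870
Steepest decrease is along −∇f = (+0.03680 E, +0.02870 N) → northeast.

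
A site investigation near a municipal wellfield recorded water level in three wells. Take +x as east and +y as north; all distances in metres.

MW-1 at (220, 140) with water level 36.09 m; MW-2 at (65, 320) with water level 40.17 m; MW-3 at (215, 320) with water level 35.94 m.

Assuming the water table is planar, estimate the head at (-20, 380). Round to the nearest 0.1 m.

Taking MW-1 as reference: MW-2−MW-1 = (-155, 180, +4.08); MW-3−MW-1 = (-5, 180, -0.15).
Determinant of the coordinate differences = (-155)·180 − (-5)·180 = -27000.
∂h/∂x = [(+4.08)·180 − (-0.15)·180] / -27000 = -0.02820
∂h/∂y = [(-155)·(-0.15) − (-5)·(+4.08)] / -27000 = -0.001617
h(-20, 380) = 36.09 + (-0.02820)·(-240) + (-0.001617)·(240) = 36.09 +6.768 -0.388 = 42.470 m.

42.5 m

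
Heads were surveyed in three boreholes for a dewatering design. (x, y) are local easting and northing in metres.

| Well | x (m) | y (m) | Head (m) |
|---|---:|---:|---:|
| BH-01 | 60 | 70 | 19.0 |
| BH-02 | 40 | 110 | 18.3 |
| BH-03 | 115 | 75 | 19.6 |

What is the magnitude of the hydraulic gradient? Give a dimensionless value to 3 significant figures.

0.0166

Taking BH-01 as reference: BH-02−BH-01 = (-20, 40, -0.7); BH-03−BH-01 = (55, 5, +0.6).
Solve a·Δx + b·Δy = Δh: det = (-20)·5 − 55·40 = -2300.
∂h/∂x = [(-0.7)·5 − (+0.6)·40] / -2300 = +0.01196
∂h/∂y = [(-20)·(+0.6) − 55·(-0.7)] / -2300 = -0.01152
|∇h| = √(0.01196² + -0.01152²) = 0.01661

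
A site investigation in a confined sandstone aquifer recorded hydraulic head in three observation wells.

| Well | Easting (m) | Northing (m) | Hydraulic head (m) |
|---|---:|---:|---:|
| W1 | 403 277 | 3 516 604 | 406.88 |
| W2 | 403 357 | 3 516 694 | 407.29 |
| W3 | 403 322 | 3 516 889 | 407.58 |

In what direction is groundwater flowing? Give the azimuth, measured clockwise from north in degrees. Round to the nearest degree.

Three-point gradient (reference W1): Δ to W2 = (80, 90, +0.41), Δ to W3 = (45, 285, +0.70).
∂h/∂x = +0.002872, ∂h/∂y = +0.002003 (det = 18750).
Flow direction (−∇h) has components (-0.002872 E, -0.002003 N).
Azimuth = atan2(E, N) = atan2(-0.002872, -0.002003) = 235.1° ≈ 235°.

235°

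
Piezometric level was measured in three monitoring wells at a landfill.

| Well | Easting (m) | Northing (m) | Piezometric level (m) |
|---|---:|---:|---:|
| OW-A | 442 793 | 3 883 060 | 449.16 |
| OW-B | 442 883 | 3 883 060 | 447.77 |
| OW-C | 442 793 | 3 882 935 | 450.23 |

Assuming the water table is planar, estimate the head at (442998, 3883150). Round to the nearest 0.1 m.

∂h/∂x = (447.77 − 449.16) / (442883 − 442793) = -0.01544
∂h/∂y = (450.23 − 449.16) / (3882935 − 3883060) = -0.008560
h(442998, 3883150) = 449.16 + (-0.01544)·(205) + (-0.008560)·(90) = 449.16 -3.166 -0.770 = 445.223 m.

445.2 m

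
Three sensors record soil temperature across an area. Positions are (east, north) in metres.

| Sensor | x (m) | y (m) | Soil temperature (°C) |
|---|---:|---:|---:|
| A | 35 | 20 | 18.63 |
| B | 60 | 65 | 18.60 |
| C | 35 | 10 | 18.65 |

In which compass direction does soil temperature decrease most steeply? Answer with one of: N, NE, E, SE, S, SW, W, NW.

NW

With T = a·x + b·y + c and A as origin, the differences give:
  25·a + 45·b = -0.03
  0·a + (-10)·b = +0.02
Eliminate b (×(-10) and ×45, subtract): -250·a = -0.600 → a = ∂T/∂x = +0.002400
Back-substitute: b = ∂T/∂y = -0.002000.
Steepest decrease is along −∇f = (-0.002400 E, +0.002000 N) → northwest.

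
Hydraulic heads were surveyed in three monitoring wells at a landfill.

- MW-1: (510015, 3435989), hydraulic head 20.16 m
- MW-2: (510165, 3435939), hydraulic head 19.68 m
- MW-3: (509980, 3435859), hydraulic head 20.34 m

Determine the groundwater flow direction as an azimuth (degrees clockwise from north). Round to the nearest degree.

082°

Three-point gradient (reference MW-1): Δ to MW-2 = (150, -50, -0.48), Δ to MW-3 = (-35, -130, +0.18).
∂h/∂x = -0.003360, ∂h/∂y = -0.0004800 (det = -21250).
Flow direction (−∇h) has components (+0.003360 E, +0.0004800 N).
Azimuth = atan2(E, N) = atan2(+0.003360, +0.0004800) = 81.9° ≈ 082°.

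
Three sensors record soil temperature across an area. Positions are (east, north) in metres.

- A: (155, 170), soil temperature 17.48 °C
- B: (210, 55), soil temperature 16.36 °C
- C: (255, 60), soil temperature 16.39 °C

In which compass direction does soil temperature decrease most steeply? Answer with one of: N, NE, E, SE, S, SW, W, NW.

S

Taking A as reference: B−A = (55, -115, -1.12); C−A = (100, -110, -1.09).
Solve a·Δx + b·Δy = ΔT: det = 55·(-110) − 100·(-115) = 5450.
∂T/∂x = [(-1.12)·(-110) − (-1.09)·(-115)] / 5450 = -0.0003945
∂T/∂y = [55·(-1.09) − 100·(-1.12)] / 5450 = +0.009550
Steepest decrease is along −∇f = (+0.0003945 E, -0.009550 N) → south.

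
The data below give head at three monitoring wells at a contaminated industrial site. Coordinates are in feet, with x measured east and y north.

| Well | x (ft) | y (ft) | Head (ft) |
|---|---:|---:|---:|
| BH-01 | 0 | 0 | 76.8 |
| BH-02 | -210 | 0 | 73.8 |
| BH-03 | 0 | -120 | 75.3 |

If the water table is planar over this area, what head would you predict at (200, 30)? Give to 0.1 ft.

80.0 ft

∂h/∂x = (73.8 − 76.8) / (-210 − 0) = +0.01429
∂h/∂y = (75.3 − 76.8) / (-120 − 0) = +0.01250
h(200, 30) = 76.8 + (+0.01429)·(200) + (+0.01250)·(30) = 76.8 +2.857 +0.375 = 80.032 ft.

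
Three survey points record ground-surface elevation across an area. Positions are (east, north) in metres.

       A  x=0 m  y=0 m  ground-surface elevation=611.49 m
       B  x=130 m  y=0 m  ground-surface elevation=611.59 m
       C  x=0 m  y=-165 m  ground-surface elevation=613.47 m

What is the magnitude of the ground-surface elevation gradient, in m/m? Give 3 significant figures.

0.0120 m/m

∂z/∂x = (611.59 − 611.49) / (130 − 0) = +0.0007692
∂z/∂y = (613.47 − 611.49) / (-165 − 0) = -0.01200
|∇f| = √(0.0007692² + -0.01200²) = 0.01202 m/m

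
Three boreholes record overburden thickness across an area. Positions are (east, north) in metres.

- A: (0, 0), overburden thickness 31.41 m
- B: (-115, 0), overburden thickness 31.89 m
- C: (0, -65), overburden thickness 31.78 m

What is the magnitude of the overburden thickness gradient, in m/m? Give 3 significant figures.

∂d/∂x = (31.89 − 31.41) / (-115 − 0) = -0.004174
∂d/∂y = (31.78 − 31.41) / (-65 − 0) = -0.005692
|∇f| = √(-0.004174² + -0.005692²) = 0.007058 m/m

0.00706 m/m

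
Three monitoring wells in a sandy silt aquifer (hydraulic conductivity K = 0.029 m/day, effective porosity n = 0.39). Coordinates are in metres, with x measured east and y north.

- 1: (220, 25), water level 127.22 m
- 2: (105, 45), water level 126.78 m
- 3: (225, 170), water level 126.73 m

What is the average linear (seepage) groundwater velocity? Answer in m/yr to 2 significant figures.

Differences from 1: to 2 (Δx, Δy, Δh) = (-115, 20, -0.44); to 3 = (5, 145, -0.49).
Solve a·Δx + b·Δy = Δh: det = (-115)·145 − 5·20 = -16775.
∂h/∂x = [(-0.44)·145 − (-0.49)·20] / -16775 = +0.003219
∂h/∂y = [(-115)·(-0.49) − 5·(-0.44)] / -16775 = -0.003490
|∇h| = √(0.003219² + -0.003490²) = 0.004748
Seepage velocity v = K·i/n = 0.029 × 0.004748 / 0.39 = 0.0003531 m/day = 0.129 m/yr.

0.13 m/yr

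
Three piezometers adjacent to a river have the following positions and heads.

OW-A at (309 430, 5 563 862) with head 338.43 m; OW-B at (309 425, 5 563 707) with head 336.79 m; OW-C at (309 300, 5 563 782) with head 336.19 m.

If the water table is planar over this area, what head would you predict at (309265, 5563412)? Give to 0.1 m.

With h = a·x + b·y + c and OW-A as origin, the differences give:
  (-5)·a + (-155)·b = -1.64
  (-130)·a + (-80)·b = -2.24
Eliminate b (×(-80) and ×(-155), subtract): -19750·a = -216.000 → a = ∂h/∂x = +0.01094
Back-substitute: b = ∂h/∂y = +0.01023.
h(309265, 5563412) = 338.43 + (+0.01094)·(-165) + (+0.01023)·(-450) = 338.43 -1.805 -4.603 = 332.023 m.

332.0 m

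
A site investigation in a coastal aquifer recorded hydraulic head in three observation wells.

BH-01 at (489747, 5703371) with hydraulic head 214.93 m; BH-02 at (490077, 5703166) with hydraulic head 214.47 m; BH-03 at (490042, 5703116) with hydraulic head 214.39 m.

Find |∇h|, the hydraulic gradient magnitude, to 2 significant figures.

0.0018

Differences from BH-01: to BH-02 (Δx, Δy, Δh) = (330, -205, -0.46); to BH-03 = (295, -255, -0.54).
Solve a·Δx + b·Δy = Δh: det = 330·(-255) − 295·(-205) = -23675.
∂h/∂x = [(-0.46)·(-255) − (-0.54)·(-205)] / -23675 = -0.0002788
∂h/∂y = [330·(-0.54) − 295·(-0.46)] / -23675 = +0.001795
|∇h| = √(-0.0002788² + 0.001795²) = 0.001817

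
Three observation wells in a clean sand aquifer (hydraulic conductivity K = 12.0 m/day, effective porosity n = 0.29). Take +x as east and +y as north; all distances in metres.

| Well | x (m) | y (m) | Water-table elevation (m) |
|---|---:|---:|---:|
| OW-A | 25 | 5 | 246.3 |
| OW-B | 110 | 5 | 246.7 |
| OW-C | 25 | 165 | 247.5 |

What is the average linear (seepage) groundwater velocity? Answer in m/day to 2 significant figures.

Three-point gradient (reference OW-A): Δ to OW-B = (85, 0, +0.4), Δ to OW-C = (0, 160, +1.2).
∂h/∂x = +0.004706, ∂h/∂y = +0.007500 (det = 13600).
|∇h| = √(0.004706² + 0.007500²) = 0.008854
Seepage velocity v = K·i/n = 12.0 × 0.008854 / 0.29 = 0.3664 m/day.

0.37 m/day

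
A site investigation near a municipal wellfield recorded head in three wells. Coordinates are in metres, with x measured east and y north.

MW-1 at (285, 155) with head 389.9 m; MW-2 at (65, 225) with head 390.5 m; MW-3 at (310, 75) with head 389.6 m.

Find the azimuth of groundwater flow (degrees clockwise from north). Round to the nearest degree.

Three-point gradient (reference MW-1): Δ to MW-2 = (-220, 70, +0.6), Δ to MW-3 = (25, -80, -0.3).
∂h/∂x = -0.001703, ∂h/∂y = +0.003218 (det = 15850).
Flow direction (−∇h) has components (+0.001703 E, -0.003218 N).
Azimuth = atan2(E, N) = atan2(+0.001703, -0.003218) = 152.1° ≈ 152°.

152°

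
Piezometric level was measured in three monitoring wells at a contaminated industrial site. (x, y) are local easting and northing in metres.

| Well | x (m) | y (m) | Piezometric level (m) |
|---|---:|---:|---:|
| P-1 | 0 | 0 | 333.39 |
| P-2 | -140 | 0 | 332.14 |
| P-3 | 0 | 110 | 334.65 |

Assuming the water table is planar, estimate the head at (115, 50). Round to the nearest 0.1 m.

335.0 m

∂h/∂x = (332.14 − 333.39) / (-140 − 0) = +0.008929
∂h/∂y = (334.65 − 333.39) / (110 − 0) = +0.01145
h(115, 50) = 333.39 + (+0.008929)·(115) + (+0.01145)·(50) = 333.39 +1.027 +0.573 = 334.990 m.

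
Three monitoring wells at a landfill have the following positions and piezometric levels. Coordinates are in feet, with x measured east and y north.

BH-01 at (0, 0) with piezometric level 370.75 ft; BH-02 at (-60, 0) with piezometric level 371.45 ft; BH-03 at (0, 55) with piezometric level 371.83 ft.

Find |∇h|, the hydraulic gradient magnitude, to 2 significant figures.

∂h/∂x = (371.45 − 370.75) / (-60 − 0) = -0.01167
∂h/∂y = (371.83 − 370.75) / (55 − 0) = +0.01964
|∇h| = √(-0.01167² + 0.01964²) = 0.02285

0.023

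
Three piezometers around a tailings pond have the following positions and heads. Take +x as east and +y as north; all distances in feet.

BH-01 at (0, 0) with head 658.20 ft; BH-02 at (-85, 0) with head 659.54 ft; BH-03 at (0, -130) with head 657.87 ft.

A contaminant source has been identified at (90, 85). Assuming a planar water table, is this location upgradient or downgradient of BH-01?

downgradient

∂h/∂x = (659.54 − 658.20) / (-85 − 0) = -0.01576
∂h/∂y = (657.87 − 658.20) / (-130 − 0) = +0.002538
Head at (90, 85) = 658.20 + (-0.01576)·(90) + (+0.002538)·(85) = 657.00 ft.
That is lower than the 658.20 ft at BH-01, so the point is downgradient.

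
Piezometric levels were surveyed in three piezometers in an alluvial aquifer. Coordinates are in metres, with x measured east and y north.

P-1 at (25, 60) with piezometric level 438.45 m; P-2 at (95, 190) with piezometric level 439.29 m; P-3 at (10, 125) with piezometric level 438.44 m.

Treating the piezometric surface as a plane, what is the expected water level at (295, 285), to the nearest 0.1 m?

441.2 m

Taking P-1 as reference: P-2−P-1 = (70, 130, +0.84); P-3−P-1 = (-15, 65, -0.01).
Solve a·Δx + b·Δy = Δh: det = 70·65 − (-15)·130 = 6500.
∂h/∂x = [(+0.84)·65 − (-0.01)·130] / 6500 = +0.008600
∂h/∂y = [70·(-0.01) − (-15)·(+0.84)] / 6500 = +0.001831
h(295, 285) = 438.45 + (+0.008600)·(270) + (+0.001831)·(225) = 438.45 +2.322 +0.412 = 441.184 m.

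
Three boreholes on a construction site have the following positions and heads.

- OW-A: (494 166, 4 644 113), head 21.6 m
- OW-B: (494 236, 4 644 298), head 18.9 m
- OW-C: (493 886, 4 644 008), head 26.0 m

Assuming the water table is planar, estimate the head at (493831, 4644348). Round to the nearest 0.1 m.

23.2 m

Three-point gradient (reference OW-A): Δ to OW-B = (70, 185, -2.7), Δ to OW-C = (-280, -105, +4.4).
∂h/∂x = -0.01193, ∂h/∂y = -0.01008 (det = 44450).
h(493831, 4644348) = 21.6 + (-0.01193)·(-335) + (-0.01008)·(235) = 21.6 +3.998 -2.369 = 23.230 m.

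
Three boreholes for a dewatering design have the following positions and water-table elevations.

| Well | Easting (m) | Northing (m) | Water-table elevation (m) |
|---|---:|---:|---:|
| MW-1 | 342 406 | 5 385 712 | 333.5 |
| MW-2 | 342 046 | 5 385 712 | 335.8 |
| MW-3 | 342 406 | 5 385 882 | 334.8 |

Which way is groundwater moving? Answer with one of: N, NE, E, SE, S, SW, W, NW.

∂h/∂x = (335.8 − 333.5) / (342046 − 342406) = -0.006389
∂h/∂y = (334.8 − 333.5) / (5385882 − 5385712) = +0.007647
Flow = −∇h = (+0.006389 east, -0.007647 north), which points southeast.

SE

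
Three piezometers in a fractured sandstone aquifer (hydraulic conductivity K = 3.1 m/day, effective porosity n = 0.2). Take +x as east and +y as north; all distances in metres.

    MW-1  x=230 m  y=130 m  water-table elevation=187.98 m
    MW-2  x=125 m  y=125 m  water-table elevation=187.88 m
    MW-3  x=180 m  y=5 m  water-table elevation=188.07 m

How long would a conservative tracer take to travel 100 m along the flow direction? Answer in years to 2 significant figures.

With h = a·x + b·y + c and MW-1 as origin, the differences give:
  (-105)·a + (-5)·b = -0.10
  (-50)·a + (-125)·b = +0.09
Eliminate b (×(-125) and ×(-5), subtract): 12875·a = 12.950 → a = ∂h/∂x = +0.001006
Back-substitute: b = ∂h/∂y = -0.001122.
|∇h| = √(0.001006² + -0.001122²) = 0.001507
Seepage velocity v = K·i/n = 3.1 × 0.001507 / 0.2 = 0.02336 m/day.
t = 100 / 0.02336 = 4281 days = 11.7 years.

12 years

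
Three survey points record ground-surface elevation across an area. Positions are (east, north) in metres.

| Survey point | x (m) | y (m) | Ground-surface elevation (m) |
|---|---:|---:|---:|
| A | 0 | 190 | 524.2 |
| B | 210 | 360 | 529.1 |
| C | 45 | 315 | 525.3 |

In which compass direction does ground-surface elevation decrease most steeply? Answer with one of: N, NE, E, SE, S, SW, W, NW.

W

Taking A as reference: B−A = (210, 170, +4.9); C−A = (45, 125, +1.1).
Solve a·Δx + b·Δy = Δz: det = 210·125 − 45·170 = 18600.
∂z/∂x = [(+4.9)·125 − (+1.1)·170] / 18600 = +0.02288
∂z/∂y = [210·(+1.1) − 45·(+4.9)] / 18600 = +0.0005645
Steepest decrease is along −∇f = (-0.02288 E, -0.0005645 N) → west.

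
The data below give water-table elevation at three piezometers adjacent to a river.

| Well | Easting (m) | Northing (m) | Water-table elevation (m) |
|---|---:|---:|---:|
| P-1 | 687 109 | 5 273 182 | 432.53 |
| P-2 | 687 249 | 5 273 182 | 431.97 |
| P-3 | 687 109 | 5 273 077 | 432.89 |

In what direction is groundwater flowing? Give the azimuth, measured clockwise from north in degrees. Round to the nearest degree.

049°

∂h/∂x = (431.97 − 432.53) / (687249 − 687109) = -0.004000
∂h/∂y = (432.89 − 432.53) / (5273077 − 5273182) = -0.003429
Flow direction (−∇h) has components (+0.004000 E, +0.003429 N).
Azimuth = atan2(E, N) = atan2(+0.004000, +0.003429) = 49.4° ≈ 049°.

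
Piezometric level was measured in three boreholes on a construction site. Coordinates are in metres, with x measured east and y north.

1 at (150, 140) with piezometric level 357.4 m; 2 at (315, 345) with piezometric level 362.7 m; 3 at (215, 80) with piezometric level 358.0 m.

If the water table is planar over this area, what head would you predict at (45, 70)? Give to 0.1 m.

Three-point gradient (reference 1): Δ to 2 = (165, 205, +5.3), Δ to 3 = (65, -60, +0.6).
∂h/∂x = +0.01899, ∂h/∂y = +0.01057 (det = -23225).
h(45, 70) = 357.4 + (+0.01899)·(-105) + (+0.01057)·(-70) = 357.4 -1.994 -0.740 = 354.666 m.

354.7 m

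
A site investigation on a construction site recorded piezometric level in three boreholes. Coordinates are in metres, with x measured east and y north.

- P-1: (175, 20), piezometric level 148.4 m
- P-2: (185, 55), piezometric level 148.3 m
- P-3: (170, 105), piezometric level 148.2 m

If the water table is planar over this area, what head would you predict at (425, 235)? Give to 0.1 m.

Differences from P-1: to P-2 (Δx, Δy, Δh) = (10, 35, -0.1); to P-3 = (-5, 85, -0.2).
Determinant of the coordinate differences = 10·85 − (-5)·35 = 1025.
∂h/∂x = [(-0.1)·85 − (-0.2)·35] / 1025 = -0.001463
∂h/∂y = [10·(-0.2) − (-5)·(-0.1)] / 1025 = -0.002439
h(425, 235) = 148.4 + (-0.001463)·(250) + (-0.002439)·(215) = 148.4 -0.366 -0.524 = 147.510 m.

147.5 m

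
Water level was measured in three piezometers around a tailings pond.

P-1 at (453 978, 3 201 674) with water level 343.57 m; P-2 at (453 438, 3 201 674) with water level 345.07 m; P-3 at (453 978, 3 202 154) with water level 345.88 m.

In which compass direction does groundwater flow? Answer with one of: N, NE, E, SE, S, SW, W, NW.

SE

∂h/∂x = (345.07 − 343.57) / (453438 − 453978) = -0.002778
∂h/∂y = (345.88 − 343.57) / (3202154 − 3201674) = +0.004813
Flow = −∇h = (+0.002778 east, -0.004813 north), which points southeast.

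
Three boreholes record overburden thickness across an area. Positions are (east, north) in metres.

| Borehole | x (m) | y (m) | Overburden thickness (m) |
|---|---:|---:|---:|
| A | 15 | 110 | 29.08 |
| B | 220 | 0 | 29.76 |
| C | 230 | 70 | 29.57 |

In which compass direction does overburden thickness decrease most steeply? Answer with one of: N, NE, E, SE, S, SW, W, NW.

NW

Differences from A: to B (Δx, Δy, Δh) = (205, -110, +0.68); to C = (215, -40, +0.49).
Determinant of the coordinate differences = 205·(-40) − 215·(-110) = 15450.
∂d/∂x = [(+0.68)·(-40) − (+0.49)·(-110)] / 15450 = +0.001728
∂d/∂y = [205·(+0.49) − 215·(+0.68)] / 15450 = -0.002961
Steepest decrease is along −∇f = (-0.001728 E, +0.002961 N) → northwest.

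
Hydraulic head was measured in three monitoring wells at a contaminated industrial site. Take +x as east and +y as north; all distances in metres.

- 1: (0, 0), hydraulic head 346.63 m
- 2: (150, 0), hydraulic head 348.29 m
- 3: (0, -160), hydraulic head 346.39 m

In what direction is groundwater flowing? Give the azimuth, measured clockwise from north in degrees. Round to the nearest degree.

∂h/∂x = (348.29 − 346.63) / (150 − 0) = +0.01107
∂h/∂y = (346.39 − 346.63) / (-160 − 0) = +0.001500
Flow direction (−∇h) has components (-0.01107 E, -0.001500 N).
Azimuth = atan2(E, N) = atan2(-0.01107, -0.001500) = 262.3° ≈ 262°.

262°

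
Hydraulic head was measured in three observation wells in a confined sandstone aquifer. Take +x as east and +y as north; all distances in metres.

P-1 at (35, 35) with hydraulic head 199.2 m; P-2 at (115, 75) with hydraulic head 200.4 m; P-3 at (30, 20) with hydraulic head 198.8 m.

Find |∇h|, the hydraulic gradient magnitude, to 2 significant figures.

0.026

Three-point gradient (reference P-1): Δ to P-2 = (80, 40, +1.2), Δ to P-3 = (-5, -15, -0.4).
∂h/∂x = +0.002000, ∂h/∂y = +0.02600 (det = -1000).
|∇h| = √(0.002000² + 0.02600²) = 0.02608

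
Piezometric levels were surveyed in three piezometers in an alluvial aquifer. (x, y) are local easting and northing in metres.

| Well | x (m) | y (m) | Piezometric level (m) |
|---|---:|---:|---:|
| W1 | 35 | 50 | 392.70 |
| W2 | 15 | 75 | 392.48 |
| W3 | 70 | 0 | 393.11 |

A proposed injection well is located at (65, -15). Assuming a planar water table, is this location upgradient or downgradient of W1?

Taking W1 as reference: W2−W1 = (-20, 25, -0.22); W3−W1 = (35, -50, +0.41).
Solve a·Δx + b·Δy = Δh: det = (-20)·(-50) − 35·25 = 125.
∂h/∂x = [(-0.22)·(-50) − (+0.41)·25] / 125 = +0.006000
∂h/∂y = [(-20)·(+0.41) − 35·(-0.22)] / 125 = -0.004000
Head at (65, -15) = 392.70 + (+0.006000)·(30) + (-0.004000)·(-65) = 393.14 m.
That is higher than the 392.70 m at W1, so the point is upgradient.

upgradient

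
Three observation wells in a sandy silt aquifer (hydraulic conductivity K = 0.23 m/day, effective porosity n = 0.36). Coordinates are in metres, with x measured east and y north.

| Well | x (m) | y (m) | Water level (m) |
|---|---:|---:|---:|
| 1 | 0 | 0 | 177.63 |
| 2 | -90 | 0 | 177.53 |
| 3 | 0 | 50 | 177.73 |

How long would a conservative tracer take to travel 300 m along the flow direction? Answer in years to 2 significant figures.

560 years

∂h/∂x = (177.53 − 177.63) / (-90 − 0) = +0.001111
∂h/∂y = (177.73 − 177.63) / (50 − 0) = +0.002000
|∇h| = √(0.001111² + 0.002000²) = 0.002288
Seepage velocity v = K·i/n = 0.23 × 0.002288 / 0.36 = 0.001462 m/day.
t = 300 / 0.001462 = 2.052e+05 days = 562 years.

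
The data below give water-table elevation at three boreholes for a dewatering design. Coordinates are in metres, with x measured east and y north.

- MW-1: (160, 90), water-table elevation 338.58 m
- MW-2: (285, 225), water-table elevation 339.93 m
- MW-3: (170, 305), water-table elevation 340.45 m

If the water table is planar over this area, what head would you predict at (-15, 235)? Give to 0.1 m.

Taking MW-1 as reference: MW-2−MW-1 = (125, 135, +1.35); MW-3−MW-1 = (10, 215, +1.87).
Determinant of the coordinate differences = 125·215 − 10·135 = 25525.
∂h/∂x = [(+1.35)·215 − (+1.87)·135] / 25525 = +0.001481
∂h/∂y = [125·(+1.87) − 10·(+1.35)] / 25525 = +0.008629
h(-15, 235) = 338.58 + (+0.001481)·(-175) + (+0.008629)·(145) = 338.58 -0.259 +1.251 = 339.572 m.

339.6 m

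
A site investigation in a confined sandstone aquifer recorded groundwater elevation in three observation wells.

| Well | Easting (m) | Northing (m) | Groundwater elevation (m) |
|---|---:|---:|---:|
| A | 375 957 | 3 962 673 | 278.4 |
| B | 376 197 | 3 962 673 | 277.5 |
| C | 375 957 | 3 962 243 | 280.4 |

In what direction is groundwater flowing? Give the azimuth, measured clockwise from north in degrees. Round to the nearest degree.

039°

∂h/∂x = (277.5 − 278.4) / (376197 − 375957) = -0.003750
∂h/∂y = (280.4 − 278.4) / (3962243 − 3962673) = -0.004651
Flow direction (−∇h) has components (+0.003750 E, +0.004651 N).
Azimuth = atan2(E, N) = atan2(+0.003750, +0.004651) = 38.9° ≈ 039°.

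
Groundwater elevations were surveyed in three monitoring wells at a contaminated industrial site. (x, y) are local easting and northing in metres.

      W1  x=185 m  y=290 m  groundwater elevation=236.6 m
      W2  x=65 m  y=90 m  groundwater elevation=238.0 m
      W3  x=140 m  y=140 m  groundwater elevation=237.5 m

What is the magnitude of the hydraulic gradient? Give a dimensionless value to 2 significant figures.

0.0060

Taking W1 as reference: W2−W1 = (-120, -200, +1.4); W3−W1 = (-45, -150, +0.9).
Solve a·Δx + b·Δy = Δh: det = (-120)·(-150) − (-45)·(-200) = 9000.
∂h/∂x = [(+1.4)·(-150) − (+0.9)·(-200)] / 9000 = -0.003333
∂h/∂y = [(-120)·(+0.9) − (-45)·(+1.4)] / 9000 = -0.005000
|∇h| = √(-0.003333² + -0.005000²) = 0.006009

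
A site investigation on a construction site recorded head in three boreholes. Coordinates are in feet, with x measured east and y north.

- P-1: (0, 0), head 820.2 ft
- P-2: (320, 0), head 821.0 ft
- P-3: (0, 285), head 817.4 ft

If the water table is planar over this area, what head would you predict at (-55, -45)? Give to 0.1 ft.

820.5 ft

∂h/∂x = (821.0 − 820.2) / (320 − 0) = +0.002500
∂h/∂y = (817.4 − 820.2) / (285 − 0) = -0.009825
h(-55, -45) = 820.2 + (+0.002500)·(-55) + (-0.009825)·(-45) = 820.2 -0.137 +0.442 = 820.505 ft.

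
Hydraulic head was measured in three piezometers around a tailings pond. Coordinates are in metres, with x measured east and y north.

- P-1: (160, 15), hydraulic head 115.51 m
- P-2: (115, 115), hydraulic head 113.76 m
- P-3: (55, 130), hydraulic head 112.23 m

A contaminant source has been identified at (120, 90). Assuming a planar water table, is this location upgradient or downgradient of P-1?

Differences from P-1: to P-2 (Δx, Δy, Δh) = (-45, 100, -1.75); to P-3 = (-105, 115, -3.28).
Solve a·Δx + b·Δy = Δh: det = (-45)·115 − (-105)·100 = 5325.
∂h/∂x = [(-1.75)·115 − (-3.28)·100] / 5325 = +0.02380
∂h/∂y = [(-45)·(-3.28) − (-105)·(-1.75)] / 5325 = -0.006789
Head at (120, 90) = 115.51 + (+0.02380)·(-40) + (-0.006789)·(75) = 114.05 m.
That is lower than the 115.51 m at P-1, so the point is downgradient.

downgradient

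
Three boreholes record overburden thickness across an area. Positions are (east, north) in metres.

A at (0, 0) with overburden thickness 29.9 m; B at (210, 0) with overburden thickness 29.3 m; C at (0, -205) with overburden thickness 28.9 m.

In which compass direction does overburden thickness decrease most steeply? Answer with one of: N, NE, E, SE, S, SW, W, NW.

∂d/∂x = (29.3 − 29.9) / (210 − 0) = -0.002857
∂d/∂y = (28.9 − 29.9) / (-205 − 0) = +0.004878
Steepest decrease is along −∇f = (+0.002857 E, -0.004878 N) → southeast.

SE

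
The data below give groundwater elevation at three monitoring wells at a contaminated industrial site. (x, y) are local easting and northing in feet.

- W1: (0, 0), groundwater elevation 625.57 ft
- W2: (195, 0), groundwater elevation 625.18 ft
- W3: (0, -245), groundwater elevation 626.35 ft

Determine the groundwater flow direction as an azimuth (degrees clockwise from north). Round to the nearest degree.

032°

∂h/∂x = (625.18 − 625.57) / (195 − 0) = -0.002000
∂h/∂y = (626.35 − 625.57) / (-245 − 0) = -0.003184
Flow direction (−∇h) has components (+0.002000 E, +0.003184 N).
Azimuth = atan2(E, N) = atan2(+0.002000, +0.003184) = 32.1° ≈ 032°.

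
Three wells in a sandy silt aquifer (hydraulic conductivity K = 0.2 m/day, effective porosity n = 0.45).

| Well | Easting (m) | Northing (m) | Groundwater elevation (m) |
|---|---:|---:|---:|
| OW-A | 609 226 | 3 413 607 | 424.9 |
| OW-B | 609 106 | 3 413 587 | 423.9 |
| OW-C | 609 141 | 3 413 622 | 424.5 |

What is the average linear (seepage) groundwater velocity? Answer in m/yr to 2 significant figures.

2.0 m/yr

With h = a·x + b·y + c and OW-A as origin, the differences give:
  (-120)·a + (-20)·b = -1.0
  (-85)·a + 15·b = -0.4
Eliminate b (×15 and ×(-20), subtract): -3500·a = -23.00 → a = ∂h/∂x = +0.006571
Back-substitute: b = ∂h/∂y = +0.01057.
|∇h| = √(0.006571² + 0.01057²) = 0.01245
Seepage velocity v = K·i/n = 0.2 × 0.01245 / 0.45 = 0.005533 m/day = 2.021 m/yr.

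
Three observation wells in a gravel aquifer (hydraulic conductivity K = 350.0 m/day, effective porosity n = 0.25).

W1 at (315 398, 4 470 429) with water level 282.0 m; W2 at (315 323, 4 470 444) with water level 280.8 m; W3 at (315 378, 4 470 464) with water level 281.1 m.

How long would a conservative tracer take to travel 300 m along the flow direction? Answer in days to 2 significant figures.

9.6 days

With h = a·x + b·y + c and W1 as origin, the differences give:
  (-75)·a + 15·b = -1.2
  (-20)·a + 35·b = -0.9
Eliminate b (×35 and ×15, subtract): -2325·a = -28.50 → a = ∂h/∂x = +0.01226
Back-substitute: b = ∂h/∂y = -0.01871.
|∇h| = √(0.01226² + -0.01871²) = 0.02237
Seepage velocity v = K·i/n = 350.0 × 0.02237 / 0.25 = 31.32 m/day.
t = 300 / 31.32 = 9.579 days.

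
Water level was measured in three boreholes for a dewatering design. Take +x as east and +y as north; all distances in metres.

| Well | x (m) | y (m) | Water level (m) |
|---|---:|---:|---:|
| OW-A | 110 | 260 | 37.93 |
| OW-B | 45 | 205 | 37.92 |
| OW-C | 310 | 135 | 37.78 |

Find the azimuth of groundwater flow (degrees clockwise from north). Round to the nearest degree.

Differences from OW-A: to OW-B (Δx, Δy, Δh) = (-65, -55, -0.01); to OW-C = (200, -125, -0.15).
Solve a·Δx + b·Δy = Δh: det = (-65)·(-125) − 200·(-55) = 19125.
∂h/∂x = [(-0.01)·(-125) − (-0.15)·(-55)] / 19125 = -0.0003660
∂h/∂y = [(-65)·(-0.15) − 200·(-0.01)] / 19125 = +0.0006144
Flow direction (−∇h) has components (+0.0003660 E, -0.0006144 N).
Azimuth = atan2(E, N) = atan2(+0.0003660, -0.0006144) = 149.2° ≈ 149°.

149°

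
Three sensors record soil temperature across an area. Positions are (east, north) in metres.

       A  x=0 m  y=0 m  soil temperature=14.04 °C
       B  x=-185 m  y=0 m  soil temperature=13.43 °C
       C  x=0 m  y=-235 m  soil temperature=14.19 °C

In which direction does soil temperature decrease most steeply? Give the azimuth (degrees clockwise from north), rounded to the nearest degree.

281°

∂T/∂x = (13.43 − 14.04) / (-185 − 0) = +0.003297
∂T/∂y = (14.19 − 14.04) / (-235 − 0) = -0.0006383
Steepest decrease is along −∇f: components (-0.003297 E, +0.0006383 N).
Azimuth = atan2(-0.003297, +0.0006383) = 281.0° ≈ 281°.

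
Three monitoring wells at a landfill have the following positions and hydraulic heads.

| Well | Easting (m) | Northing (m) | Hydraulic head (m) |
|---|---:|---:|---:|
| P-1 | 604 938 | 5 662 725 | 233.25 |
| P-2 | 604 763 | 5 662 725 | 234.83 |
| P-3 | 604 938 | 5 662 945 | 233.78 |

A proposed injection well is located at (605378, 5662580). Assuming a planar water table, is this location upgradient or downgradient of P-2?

∂h/∂x = (234.83 − 233.25) / (604763 − 604938) = -0.009029
∂h/∂y = (233.78 − 233.25) / (5662945 − 5662725) = +0.002409
Head at (605378, 5662580) = 233.25 + (-0.009029)·(440) + (+0.002409)·(-145) = 228.93 m.
That is lower than the 234.83 m at P-2, so the point is downgradient.

downgradient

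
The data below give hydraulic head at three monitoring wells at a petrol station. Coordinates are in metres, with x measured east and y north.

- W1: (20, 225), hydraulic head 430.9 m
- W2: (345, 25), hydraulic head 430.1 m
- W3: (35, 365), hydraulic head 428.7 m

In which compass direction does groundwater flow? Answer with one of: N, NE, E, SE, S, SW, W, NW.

Differences from W1: to W2 (Δx, Δy, Δh) = (325, -200, -0.8); to W3 = (15, 140, -2.2).
Solve a·Δx + b·Δy = Δh: det = 325·140 − 15·(-200) = 48500.
∂h/∂x = [(-0.8)·140 − (-2.2)·(-200)] / 48500 = -0.01138
∂h/∂y = [325·(-2.2) − 15·(-0.8)] / 48500 = -0.01449
Flow = −∇h = (+0.01138 east, +0.01449 north), which points northeast.

NE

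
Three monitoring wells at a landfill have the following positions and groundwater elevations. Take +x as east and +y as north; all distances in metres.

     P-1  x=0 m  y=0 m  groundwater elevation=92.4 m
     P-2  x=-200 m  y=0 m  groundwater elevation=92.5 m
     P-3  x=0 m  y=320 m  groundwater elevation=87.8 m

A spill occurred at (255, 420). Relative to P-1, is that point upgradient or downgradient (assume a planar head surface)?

downgradient

∂h/∂x = (92.5 − 92.4) / (-200 − 0) = -0.0005000
∂h/∂y = (87.8 − 92.4) / (320 − 0) = -0.01438
Head at (255, 420) = 92.4 + (-0.0005000)·(255) + (-0.01438)·(420) = 86.23 m.
That is lower than the 92.4 m at P-1, so the point is downgradient.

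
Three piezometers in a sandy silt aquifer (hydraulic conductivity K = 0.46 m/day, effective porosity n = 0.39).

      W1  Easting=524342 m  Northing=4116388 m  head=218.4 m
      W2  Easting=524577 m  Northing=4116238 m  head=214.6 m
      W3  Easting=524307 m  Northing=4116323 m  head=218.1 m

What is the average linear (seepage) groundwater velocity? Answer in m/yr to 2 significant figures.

6.0 m/yr

Taking W1 as reference: W2−W1 = (235, -150, -3.8); W3−W1 = (-35, -65, -0.3).
Solve a·Δx + b·Δy = Δh: det = 235·(-65) − (-35)·(-150) = -20525.
∂h/∂x = [(-3.8)·(-65) − (-0.3)·(-150)] / -20525 = -0.009842
∂h/∂y = [235·(-0.3) − (-35)·(-3.8)] / -20525 = +0.009915
|∇h| = √(-0.009842² + 0.009915²) = 0.01397
Seepage velocity v = K·i/n = 0.46 × 0.01397 / 0.39 = 0.01648 m/day = 6.019 m/yr.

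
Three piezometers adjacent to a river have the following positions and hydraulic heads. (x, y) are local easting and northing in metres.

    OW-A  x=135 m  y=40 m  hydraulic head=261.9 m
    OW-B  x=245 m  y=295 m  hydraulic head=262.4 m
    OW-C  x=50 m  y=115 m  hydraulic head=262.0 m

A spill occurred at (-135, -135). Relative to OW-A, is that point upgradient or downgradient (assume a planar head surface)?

Differences from OW-A: to OW-B (Δx, Δy, Δh) = (110, 255, +0.5); to OW-C = (-85, 75, +0.1).
Determinant of the coordinate differences = 110·75 − (-85)·255 = 29925.
∂h/∂x = [(+0.5)·75 − (+0.1)·255] / 29925 = +0.0004010
∂h/∂y = [110·(+0.1) − (-85)·(+0.5)] / 29925 = +0.001788
Head at (-135, -135) = 261.9 + (+0.0004010)·(-270) + (+0.001788)·(-175) = 261.48 m.
That is lower than the 261.9 m at OW-A, so the point is downgradient.

downgradient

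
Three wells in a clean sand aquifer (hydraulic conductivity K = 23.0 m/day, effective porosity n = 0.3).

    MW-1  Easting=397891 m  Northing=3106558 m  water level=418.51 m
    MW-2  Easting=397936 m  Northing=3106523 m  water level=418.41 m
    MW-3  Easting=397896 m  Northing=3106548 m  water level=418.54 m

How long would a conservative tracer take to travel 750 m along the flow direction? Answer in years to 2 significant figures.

Taking MW-1 as reference: MW-2−MW-1 = (45, -35, -0.10); MW-3−MW-1 = (5, -10, +0.03).
Determinant of the coordinate differences = 45·(-10) − 5·(-35) = -275.
∂h/∂x = [(-0.10)·(-10) − (+0.03)·(-35)] / -275 = -0.007455
∂h/∂y = [45·(+0.03) − 5·(-0.10)] / -275 = -0.006727
|∇h| = √(-0.007455² + -0.006727²) = 0.01004
Seepage velocity v = K·i/n = 23.0 × 0.01004 / 0.3 = 0.7697 m/day.
t = 750 / 0.7697 = 974.4 days = 2.67 years.

2.7 years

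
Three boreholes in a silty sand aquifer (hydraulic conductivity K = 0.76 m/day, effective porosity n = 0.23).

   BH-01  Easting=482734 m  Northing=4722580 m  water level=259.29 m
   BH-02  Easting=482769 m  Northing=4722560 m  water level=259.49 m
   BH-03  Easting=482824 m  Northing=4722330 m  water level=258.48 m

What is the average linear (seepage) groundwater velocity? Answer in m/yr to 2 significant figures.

14 m/yr

Taking BH-01 as reference: BH-02−BH-01 = (35, -20, +0.20); BH-03−BH-01 = (90, -250, -0.81).
Solve a·Δx + b·Δy = Δh: det = 35·(-250) − 90·(-20) = -6950.
∂h/∂x = [(+0.20)·(-250) − (-0.81)·(-20)] / -6950 = +0.009525
∂h/∂y = [35·(-0.81) − 90·(+0.20)] / -6950 = +0.006669
|∇h| = √(0.009525² + 0.006669²) = 0.01163
Seepage velocity v = K·i/n = 0.76 × 0.01163 / 0.23 = 0.03843 m/day = 14.04 m/yr.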